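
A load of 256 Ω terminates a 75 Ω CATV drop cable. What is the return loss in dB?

RL ≈ 5.24 dB

Γ = (256 − 75)/(256 + 75) = 0.547
RL = −20·log₁₀|Γ| = −20·log₁₀(0.547)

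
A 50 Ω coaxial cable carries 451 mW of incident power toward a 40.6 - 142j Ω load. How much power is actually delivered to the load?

|Γ| = |(-9.4 − j142)/(90.6 − j142)| = 0.845
|Γ|² = 0.714
P_refl = |Γ|²·P_inc = 322 mW, P_del = (1 − |Γ|²)·P_inc = 129 mW

P_delivered ≈ 129 mW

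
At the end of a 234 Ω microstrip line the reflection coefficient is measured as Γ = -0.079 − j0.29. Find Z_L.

Z_L = Z_0·(1 + Γ)/(1 − Γ) = 234·(0.921 − j0.29)/(1.08 + j0.29)

Z_L ≈ 171 − j109 Ω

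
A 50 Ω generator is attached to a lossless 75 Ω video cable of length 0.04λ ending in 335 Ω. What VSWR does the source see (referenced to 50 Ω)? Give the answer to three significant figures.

βl = 2π × 0.04 = 14.4°
tan(βl) = 0.257
Z_in = Z_0·(Z_L + jZ_0·tanβl)/(Z_0 + jZ_L·tanβl) = 154 − j158 Ω
Γ_s = (Z_in − Z_s)/(Z_in + Z_s) = (104 − j158)/(204 − j158), |Γ_s| = 0.732
VSWR = (1 + |Γ_s|)/(1 − |Γ_s|)

VSWR ≈ 6.48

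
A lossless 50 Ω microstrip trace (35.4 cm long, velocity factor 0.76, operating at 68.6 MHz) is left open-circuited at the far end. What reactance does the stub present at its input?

X_in ≈ -63.2 Ω (capacitive)

λ = v/f = 0.76·c / 68.6 MHz = 3.32 m
βl = 2π·l/λ = 2π × 0.107 = 38.3°
tan(βl) = 0.791
For an open-circuited stub, Z_in = −jZ_0·cot(βl) = −jZ_0/tan(βl)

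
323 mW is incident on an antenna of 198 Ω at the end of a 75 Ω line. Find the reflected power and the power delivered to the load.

Γ = (198 − 75)/(198 + 75) = 0.451
|Γ|² = 0.203
P_refl = |Γ|²·P_inc = 65.6 mW, P_del = (1 − |Γ|²)·P_inc = 257 mW

P_reflected ≈ 65.6 mW; P_delivered ≈ 257 mW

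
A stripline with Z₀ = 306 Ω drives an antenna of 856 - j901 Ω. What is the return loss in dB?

Γ = (550 − j901)/(1162 − j901), |Γ| = 0.718
RL = −20·log₁₀|Γ| = −20·log₁₀(0.718)

RL ≈ 2.88 dB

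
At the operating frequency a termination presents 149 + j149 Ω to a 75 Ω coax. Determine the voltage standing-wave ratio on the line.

Γ = (Z_L − Z_0)/(Z_L + Z_0) = (74 + j149)/(224 + j149)
|Γ| = 166/269 = 0.618
VSWR = (1 + |Γ|)/(1 − |Γ|) = 1.62/0.382

VSWR ≈ 4.24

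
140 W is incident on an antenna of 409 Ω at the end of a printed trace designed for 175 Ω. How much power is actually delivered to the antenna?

Γ = (409 − 175)/(409 + 175) = 0.401
|Γ|² = 0.161
P_refl = |Γ|²·P_inc = 22.5 W, P_del = (1 − |Γ|²)·P_inc = 118 W

P_delivered ≈ 118 W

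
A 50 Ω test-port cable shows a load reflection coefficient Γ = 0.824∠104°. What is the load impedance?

Z_L ≈ 7.73 + j38.5 Ω

Z_L = Z_0·(1 + Γ)/(1 − Γ) = 50·(0.801 + j0.8)/(1.2 − j0.8)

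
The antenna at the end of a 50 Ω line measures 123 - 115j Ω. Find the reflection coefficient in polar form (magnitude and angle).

Γ = (Z_L − Z_0)/(Z_L + Z_0) = (73 − j115)/(173 − j115)
|Γ| = 136/208 = 0.656

Γ ≈ 0.656 ∠ -24°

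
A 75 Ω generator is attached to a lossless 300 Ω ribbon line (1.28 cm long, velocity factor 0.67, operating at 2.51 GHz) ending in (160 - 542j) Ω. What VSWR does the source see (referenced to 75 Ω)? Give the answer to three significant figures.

λ = v/f = 0.67·c / 2.51 GHz = 0.0801 m
βl = 2π·l/λ = 2π × 0.16 = 57.5°
tan(βl) = 1.57
Z_in = Z_0·(Z_L + jZ_0·tanβl)/(Z_0 + jZ_L·tanβl) = 35.9 − j26.2 Ω
Γ_s = (Z_in − Z_s)/(Z_in + Z_s) = (-39.1 − j26.2)/(111 − j26.2), |Γ_s| = 0.412
VSWR = (1 + |Γ_s|)/(1 − |Γ_s|)

VSWR ≈ 2.4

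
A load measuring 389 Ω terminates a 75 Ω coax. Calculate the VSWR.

Γ = (389 − 75)/(389 + 75) = 0.677
VSWR = (1 + 0.677)/(1 − 0.677)

VSWR ≈ 5.19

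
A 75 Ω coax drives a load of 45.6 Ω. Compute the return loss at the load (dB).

RL ≈ 12.3 dB

Γ = (45.6 − 75)/(45.6 + 75) = -0.244
RL = −20·log₁₀|Γ| = −20·log₁₀(0.244)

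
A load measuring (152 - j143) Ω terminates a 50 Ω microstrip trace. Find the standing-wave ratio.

Γ = (Z_L − Z_0)/(Z_L + Z_0) = (102 − j143)/(202 − j143)
|Γ| = 176/247 = 0.71
VSWR = (1 + |Γ|)/(1 − |Γ|) = 1.71/0.29

VSWR ≈ 5.89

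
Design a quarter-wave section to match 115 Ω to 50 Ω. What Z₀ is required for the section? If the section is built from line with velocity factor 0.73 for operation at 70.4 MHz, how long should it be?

Z_qwt = √(Z_0·R_L) = √(50 × 115) = √5750
λ = 0.73·c/f = 3.11 m, so l = λ/4 = 0.778 m

Z_qwt ≈ 75.8 Ω; length ≈ 77.8 cm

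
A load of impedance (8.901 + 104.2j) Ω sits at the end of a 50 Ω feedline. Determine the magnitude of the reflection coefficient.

Γ = (Z_L − Z_0)/(Z_L + Z_0) = (-41.1 + j104.2)/(58.9 + j104.2)
|Γ| = 112/120

|Γ| ≈ 0.936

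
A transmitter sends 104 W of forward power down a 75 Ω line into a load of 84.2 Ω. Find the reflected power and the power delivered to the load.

Γ = (84.2 − 75)/(84.2 + 75) = 0.0578
|Γ|² = 0.00334
P_refl = |Γ|²·P_inc = 0.347 W, P_del = (1 − |Γ|²)·P_inc = 104 W

P_reflected ≈ 0.347 W; P_delivered ≈ 104 W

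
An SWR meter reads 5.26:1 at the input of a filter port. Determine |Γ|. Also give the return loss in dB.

|Γ| ≈ 0.681; return loss ≈ 3.34 dB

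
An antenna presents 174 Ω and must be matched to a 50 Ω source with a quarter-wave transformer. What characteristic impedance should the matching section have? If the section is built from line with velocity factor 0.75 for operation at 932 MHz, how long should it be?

Z_qwt = √(Z_0·R_L) = √(50 × 174) = √8700
λ = 0.75·c/f = 0.241 m, so l = λ/4 = 0.0604 m

Z_qwt ≈ 93.3 Ω; length ≈ 6.04 cm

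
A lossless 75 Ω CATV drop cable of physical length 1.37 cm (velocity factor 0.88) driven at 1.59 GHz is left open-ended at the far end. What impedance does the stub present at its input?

Z_in ≈ −j131 Ω

λ = v/f = 0.88·c / 1.59 GHz = 0.166 m
βl = 2π·l/λ = 2π × 0.0825 = 29.7°
tan(βl) = 0.57
For an open-ended stub, Z_in = −jZ_0·cot(βl) = −jZ_0/tan(βl)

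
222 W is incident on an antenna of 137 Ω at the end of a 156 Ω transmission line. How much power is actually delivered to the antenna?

Γ = (137 − 156)/(137 + 156) = -0.0648
|Γ|² = 0.00421
P_refl = |Γ|²·P_inc = 0.934 W, P_del = (1 − |Γ|²)·P_inc = 221 W

P_delivered ≈ 221 W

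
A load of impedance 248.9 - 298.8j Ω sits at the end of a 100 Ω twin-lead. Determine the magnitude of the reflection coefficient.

|Γ| ≈ 0.727

Γ = (Z_L − Z_0)/(Z_L + Z_0) = (148.9 − j298.8)/(348.9 − j298.8)
|Γ| = 334/459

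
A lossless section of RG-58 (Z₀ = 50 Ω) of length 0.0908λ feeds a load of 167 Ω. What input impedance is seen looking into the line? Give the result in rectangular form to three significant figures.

Z_in ≈ 42.1 − j58.3 Ω

βl = 2π × 0.0908 = 32.7°
tan(βl) = tan(32.7°) = 0.642
Z_in = Z_0·(Z_L + jZ_0·tanβl)/(Z_0 + jZ_L·tanβl)
     = 50·(167 + j32.1)/(50 + j107)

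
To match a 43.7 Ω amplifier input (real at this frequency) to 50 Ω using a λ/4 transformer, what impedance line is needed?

Z_qwt ≈ 46.7 Ω

Z_qwt = √(Z_0·R_L) = √(50 × 43.7) = √2185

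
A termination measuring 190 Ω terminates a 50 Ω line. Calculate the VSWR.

Γ = (190 − 50)/(190 + 50) = 0.583
VSWR = (1 + 0.583)/(1 − 0.583)

VSWR ≈ 3.8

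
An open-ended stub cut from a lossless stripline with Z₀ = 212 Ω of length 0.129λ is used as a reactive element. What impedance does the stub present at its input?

βl = 2π × 0.129 = 46.4°
tan(βl) = 1.05
For an open-ended stub, Z_in = −jZ_0·cot(βl) = −jZ_0/tan(βl)

Z_in ≈ −j202 Ω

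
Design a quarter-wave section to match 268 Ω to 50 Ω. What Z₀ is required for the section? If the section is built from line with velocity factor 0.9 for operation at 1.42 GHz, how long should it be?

Z_qwt ≈ 116 Ω; length ≈ 4.75 cm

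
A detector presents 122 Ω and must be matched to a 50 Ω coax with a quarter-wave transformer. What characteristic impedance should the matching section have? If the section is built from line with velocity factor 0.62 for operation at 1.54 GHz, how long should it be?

Z_qwt ≈ 78.1 Ω; length ≈ 3.02 cm

Z_qwt = √(Z_0·R_L) = √(50 × 122) = √6100
λ = 0.62·c/f = 0.121 m, so l = λ/4 = 0.0302 m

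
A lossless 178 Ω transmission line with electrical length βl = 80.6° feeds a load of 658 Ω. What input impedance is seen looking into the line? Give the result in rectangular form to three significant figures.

Z_in ≈ 49.4 − j27.3 Ω

tan(βl) = tan(80.6°) = 6.04
Z_in = Z_0·(Z_L + jZ_0·tanβl)/(Z_0 + jZ_L·tanβl)
     = 178·(658 + j1080)/(178 + j3970)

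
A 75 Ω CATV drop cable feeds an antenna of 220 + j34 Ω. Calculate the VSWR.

Γ = (Z_L − Z_0)/(Z_L + Z_0) = (145 + j34)/(295 + j34)
|Γ| = 149/297 = 0.502
VSWR = (1 + |Γ|)/(1 − |Γ|) = 1.5/0.498

VSWR ≈ 3.01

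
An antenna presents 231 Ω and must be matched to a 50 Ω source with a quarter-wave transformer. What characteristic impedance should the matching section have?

Z_qwt = √(Z_0·R_L) = √(50 × 231) = √11550

Z_qwt ≈ 107 Ω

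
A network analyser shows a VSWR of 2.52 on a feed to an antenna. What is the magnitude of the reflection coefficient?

|Γ| ≈ 0.432

|Γ| = (S − 1)/(S + 1) = (2.52 − 1)/(2.52 + 1) = 1.52/3.52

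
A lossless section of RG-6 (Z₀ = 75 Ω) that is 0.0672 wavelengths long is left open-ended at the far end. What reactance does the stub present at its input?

βl = 2π × 0.0672 = 24.2°
tan(βl) = 0.449
For an open-ended stub, Z_in = −jZ_0·cot(βl) = −jZ_0/tan(βl)

X_in ≈ -167 Ω (capacitive)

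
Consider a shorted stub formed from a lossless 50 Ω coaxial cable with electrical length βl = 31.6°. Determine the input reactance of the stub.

tan(βl) = 0.615
For a shorted stub, Z_in = jZ_0·tan(βl)

X_in ≈ 30.8 Ω (inductive)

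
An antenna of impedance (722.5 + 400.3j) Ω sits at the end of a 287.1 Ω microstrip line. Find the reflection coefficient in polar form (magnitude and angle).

Γ ≈ 0.545 ∠ 21°

Γ = (Z_L − Z_0)/(Z_L + Z_0) = (435.4 + j400.3)/(1010 + j400.3)
|Γ| = 591/1090 = 0.545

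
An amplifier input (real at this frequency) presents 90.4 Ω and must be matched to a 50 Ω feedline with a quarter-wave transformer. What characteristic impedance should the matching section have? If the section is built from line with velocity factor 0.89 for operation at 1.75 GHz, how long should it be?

Z_qwt = √(Z_0·R_L) = √(50 × 90.4) = √4520
λ = 0.89·c/f = 0.153 m, so l = λ/4 = 0.0381 m

Z_qwt ≈ 67.2 Ω; length ≈ 3.81 cm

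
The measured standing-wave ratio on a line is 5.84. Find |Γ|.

|Γ| ≈ 0.708

|Γ| = (S − 1)/(S + 1) = (5.84 − 1)/(5.84 + 1) = 4.84/6.84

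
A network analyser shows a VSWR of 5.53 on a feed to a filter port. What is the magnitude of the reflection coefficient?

|Γ| ≈ 0.694

|Γ| = (S − 1)/(S + 1) = (5.53 − 1)/(5.53 + 1) = 4.53/6.53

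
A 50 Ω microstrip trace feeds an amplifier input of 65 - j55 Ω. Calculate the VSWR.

VSWR ≈ 2.62

Γ = (Z_L − Z_0)/(Z_L + Z_0) = (15 − j55)/(115 − j55)
|Γ| = 57/127 = 0.447
VSWR = (1 + |Γ|)/(1 − |Γ|) = 1.45/0.553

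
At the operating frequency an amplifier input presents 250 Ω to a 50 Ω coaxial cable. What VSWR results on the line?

VSWR ≈ 5

For a purely resistive load, VSWR = R_L/Z_0 or Z_0/R_L (whichever > 1) = 250/50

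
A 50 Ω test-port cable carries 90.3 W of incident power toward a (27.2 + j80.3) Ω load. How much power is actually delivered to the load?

P_delivered ≈ 39.6 W

|Γ| = |(-22.8 + j80.3)/(77.2 + j80.3)| = 0.749
|Γ|² = 0.562
P_refl = |Γ|²·P_inc = 50.7 W, P_del = (1 − |Γ|²)·P_inc = 39.6 W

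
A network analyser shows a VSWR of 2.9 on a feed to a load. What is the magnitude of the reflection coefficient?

|Γ| = (S − 1)/(S + 1) = (2.9 − 1)/(2.9 + 1) = 1.9/3.9

|Γ| ≈ 0.487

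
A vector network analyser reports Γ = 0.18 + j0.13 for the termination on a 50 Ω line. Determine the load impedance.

Z_L ≈ 69 + j18.9 Ω

Z_L = Z_0·(1 + Γ)/(1 − Γ) = 50·(1.18 + j0.13)/(0.82 − j0.13)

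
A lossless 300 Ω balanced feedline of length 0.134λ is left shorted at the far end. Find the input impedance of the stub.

βl = 2π × 0.134 = 48.2°
tan(βl) = 1.12
For a shorted stub, Z_in = jZ_0·tan(βl)

Z_in ≈ +j336 Ω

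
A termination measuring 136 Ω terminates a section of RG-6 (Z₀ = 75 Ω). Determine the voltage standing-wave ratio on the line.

VSWR ≈ 1.81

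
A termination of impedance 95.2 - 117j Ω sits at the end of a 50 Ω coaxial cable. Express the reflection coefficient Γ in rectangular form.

Γ ≈ 0.582 − j0.336

Γ = (Z_L − Z_0)/(Z_L + Z_0) = (45.2 − j117)/(145.2 − j117)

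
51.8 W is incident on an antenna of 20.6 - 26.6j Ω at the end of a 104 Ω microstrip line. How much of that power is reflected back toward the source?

P_reflected ≈ 24.5 W

|Γ| = |(-83.4 − j26.6)/(124.6 − j26.6)| = 0.687
|Γ|² = 0.472
P_refl = |Γ|²·P_inc = 24.5 W, P_del = (1 − |Γ|²)·P_inc = 27.3 W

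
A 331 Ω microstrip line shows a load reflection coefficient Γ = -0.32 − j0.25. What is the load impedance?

Z_L = Z_0·(1 + Γ)/(1 − Γ) = 331·(0.68 − j0.25)/(1.32 + j0.25)

Z_L ≈ 153 − j91.7 Ω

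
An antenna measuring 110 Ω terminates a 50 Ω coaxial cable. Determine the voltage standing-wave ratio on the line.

VSWR ≈ 2.2

For a purely resistive load, VSWR = R_L/Z_0 or Z_0/R_L (whichever > 1) = 110/50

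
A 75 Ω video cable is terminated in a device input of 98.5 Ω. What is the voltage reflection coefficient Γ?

Γ = (Z_L − Z_0)/(Z_L + Z_0) = (98.5 − 75)/(98.5 + 75) = 23.5/173.5

Γ = 0.135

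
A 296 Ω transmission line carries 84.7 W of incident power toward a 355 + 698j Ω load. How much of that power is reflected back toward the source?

P_reflected ≈ 45.6 W

|Γ| = |(59 + j698)/(651 + j698)| = 0.734
|Γ|² = 0.539
P_refl = |Γ|²·P_inc = 45.6 W, P_del = (1 − |Γ|²)·P_inc = 39.1 W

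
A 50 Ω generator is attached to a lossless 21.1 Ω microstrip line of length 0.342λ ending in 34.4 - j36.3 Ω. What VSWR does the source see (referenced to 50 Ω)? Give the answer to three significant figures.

VSWR ≈ 4.68

βl = 2π × 0.342 = 123°
tan(βl) = -1.53
Z_in = Z_0·(Z_L + jZ_0·tanβl)/(Z_0 + jZ_L·tanβl) = 12.9 + j22.2 Ω
Γ_s = (Z_in − Z_s)/(Z_in + Z_s) = (-37.1 + j22.2)/(62.9 + j22.2), |Γ_s| = 0.648
VSWR = (1 + |Γ_s|)/(1 − |Γ_s|)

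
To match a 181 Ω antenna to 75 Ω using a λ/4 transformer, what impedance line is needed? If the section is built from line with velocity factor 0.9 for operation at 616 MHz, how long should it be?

Z_qwt ≈ 117 Ω; length ≈ 11 cm

Z_qwt = √(Z_0·R_L) = √(75 × 181) = √13580
λ = 0.9·c/f = 0.438 m, so l = λ/4 = 0.11 m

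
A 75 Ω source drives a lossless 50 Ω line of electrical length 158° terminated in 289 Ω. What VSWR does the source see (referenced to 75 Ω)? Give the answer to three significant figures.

VSWR ≈ 4.55

tan(βl) = -0.404
Z_in = Z_0·(Z_L + jZ_0·tanβl)/(Z_0 + jZ_L·tanβl) = 52.1 + j101 Ω
Γ_s = (Z_in − Z_s)/(Z_in + Z_s) = (-22.9 + j101)/(127 + j101), |Γ_s| = 0.64
VSWR = (1 + |Γ_s|)/(1 − |Γ_s|)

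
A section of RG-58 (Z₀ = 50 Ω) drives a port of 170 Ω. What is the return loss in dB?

RL ≈ 5.26 dB

Γ = (170 − 50)/(170 + 50) = 0.545
RL = −20·log₁₀|Γ| = −20·log₁₀(0.545)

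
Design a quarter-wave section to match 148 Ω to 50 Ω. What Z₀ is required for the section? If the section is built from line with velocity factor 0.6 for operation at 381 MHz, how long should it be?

Z_qwt ≈ 86 Ω; length ≈ 11.8 cm

Z_qwt = √(Z_0·R_L) = √(50 × 148) = √7400
λ = 0.6·c/f = 0.472 m, so l = λ/4 = 0.118 m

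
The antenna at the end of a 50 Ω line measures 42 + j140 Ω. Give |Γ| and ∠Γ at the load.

Γ = (Z_L − Z_0)/(Z_L + Z_0) = (-8 + j140)/(92 + j140)
|Γ| = 140/168 = 0.837

Γ ≈ 0.837 ∠ 36.6°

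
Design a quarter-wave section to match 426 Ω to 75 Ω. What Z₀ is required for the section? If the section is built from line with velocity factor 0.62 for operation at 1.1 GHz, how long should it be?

Z_qwt ≈ 179 Ω; length ≈ 4.23 cm

Z_qwt = √(Z_0·R_L) = √(75 × 426) = √31950
λ = 0.62·c/f = 0.169 m, so l = λ/4 = 0.0423 m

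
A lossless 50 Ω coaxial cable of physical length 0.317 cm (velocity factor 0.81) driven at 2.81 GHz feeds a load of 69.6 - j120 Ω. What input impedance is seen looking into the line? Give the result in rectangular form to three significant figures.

λ = v/f = 0.81·c / 2.81 GHz = 0.0865 m
βl = 2π·l/λ = 2π × 0.0367 = 13.2°
tan(βl) = tan(13.2°) = 0.234
Z_in = Z_0·(Z_L + jZ_0·tanβl)/(Z_0 + jZ_L·tanβl)
     = 50·(69.6 − j108)/(78.1 + j16.3)

Z_in ≈ 28.8 − j75.3 Ω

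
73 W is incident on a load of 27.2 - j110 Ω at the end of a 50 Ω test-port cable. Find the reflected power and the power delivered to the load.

P_reflected ≈ 51 W; P_delivered ≈ 22 W

|Γ| = |(-22.8 − j110)/(77.2 − j110)| = 0.836
|Γ|² = 0.699
P_refl = |Γ|²·P_inc = 51 W, P_del = (1 − |Γ|²)·P_inc = 22 W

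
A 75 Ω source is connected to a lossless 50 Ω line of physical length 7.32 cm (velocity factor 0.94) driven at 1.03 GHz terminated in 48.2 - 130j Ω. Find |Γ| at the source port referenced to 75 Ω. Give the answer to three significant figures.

|Γ| ≈ 0.846

λ = v/f = 0.94·c / 1.03 GHz = 0.274 m
βl = 2π·l/λ = 2π × 0.267 = 96.3°
tan(βl) = -9.13
Z_in = Z_0·(Z_L + jZ_0·tanβl)/(Z_0 + jZ_L·tanβl) = 6.84 + j23.1 Ω
Γ_s = (Z_in − Z_s)/(Z_in + Z_s) = (-68.2 + j23.1)/(81.8 + j23.1), |Γ_s| = 0.846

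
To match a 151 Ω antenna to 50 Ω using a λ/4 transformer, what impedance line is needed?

Z_qwt ≈ 86.9 Ω

Z_qwt = √(Z_0·R_L) = √(50 × 151) = √7550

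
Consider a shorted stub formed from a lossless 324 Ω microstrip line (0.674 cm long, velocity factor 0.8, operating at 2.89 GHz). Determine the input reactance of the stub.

X_in ≈ 181 Ω (inductive)

λ = v/f = 0.8·c / 2.89 GHz = 0.083 m
βl = 2π·l/λ = 2π × 0.0812 = 29.2°
tan(βl) = 0.559
For a shorted stub, Z_in = jZ_0·tan(βl)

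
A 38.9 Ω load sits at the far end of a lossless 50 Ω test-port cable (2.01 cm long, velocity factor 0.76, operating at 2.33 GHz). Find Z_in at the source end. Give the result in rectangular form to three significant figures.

λ = v/f = 0.76·c / 2.33 GHz = 0.0979 m
βl = 2π·l/λ = 2π × 0.205 = 73.9°
tan(βl) = tan(73.9°) = 3.48
Z_in = Z_0·(Z_L + jZ_0·tanβl)/(Z_0 + jZ_L·tanβl)
     = 50·(38.9 + j174)/(50 + j135)

Z_in ≈ 61.2 + j8.25 Ω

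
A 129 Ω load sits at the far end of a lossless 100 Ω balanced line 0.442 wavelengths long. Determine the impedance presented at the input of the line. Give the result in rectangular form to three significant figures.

Z_in ≈ 119 + j20.4 Ω

βl = 2π × 0.442 = 159°
tan(βl) = tan(159°) = -0.381
Z_in = Z_0·(Z_L + jZ_0·tanβl)/(Z_0 + jZ_L·tanβl)
     = 100·(129 − j38.1)/(100 − j49.2)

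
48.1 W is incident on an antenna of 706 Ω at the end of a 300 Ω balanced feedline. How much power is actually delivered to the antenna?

Γ = (706 − 300)/(706 + 300) = 0.404
|Γ|² = 0.163
P_refl = |Γ|²·P_inc = 7.83 W, P_del = (1 − |Γ|²)·P_inc = 40.3 W

P_delivered ≈ 40.3 W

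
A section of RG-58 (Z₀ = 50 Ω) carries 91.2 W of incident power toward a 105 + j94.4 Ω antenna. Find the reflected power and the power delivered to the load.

P_reflected ≈ 33.1 W; P_delivered ≈ 58.1 W

|Γ| = |(55 + j94.4)/(155 + j94.4)| = 0.602
|Γ|² = 0.362
P_refl = |Γ|²·P_inc = 33.1 W, P_del = (1 − |Γ|²)·P_inc = 58.1 W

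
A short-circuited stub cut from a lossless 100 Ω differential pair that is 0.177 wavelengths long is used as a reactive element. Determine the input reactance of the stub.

X_in ≈ 203 Ω (inductive)

βl = 2π × 0.177 = 63.7°
tan(βl) = 2.03
For a short-circuited stub, Z_in = jZ_0·tan(βl)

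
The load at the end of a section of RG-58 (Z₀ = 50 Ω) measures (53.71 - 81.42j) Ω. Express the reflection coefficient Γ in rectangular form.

Γ ≈ 0.403 − j0.468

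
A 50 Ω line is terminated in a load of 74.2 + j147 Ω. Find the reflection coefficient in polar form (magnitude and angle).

Γ = (Z_L − Z_0)/(Z_L + Z_0) = (24.2 + j147)/(124.2 + j147)
|Γ| = 149/192 = 0.774

Γ ≈ 0.774 ∠ 30.8°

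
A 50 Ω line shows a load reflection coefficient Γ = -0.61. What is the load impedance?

Z_L = Z_0·(1 + Γ)/(1 − Γ) = 50·(0.39)/(1.61)

Z_L ≈ 12.1 Ω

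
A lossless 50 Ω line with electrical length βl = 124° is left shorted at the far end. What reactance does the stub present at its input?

X_in ≈ -74.1 Ω (capacitive)

tan(βl) = -1.48
For a shorted stub, Z_in = jZ_0·tan(βl)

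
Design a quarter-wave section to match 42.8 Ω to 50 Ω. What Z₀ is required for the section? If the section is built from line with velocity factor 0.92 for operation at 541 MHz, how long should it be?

Z_qwt = √(Z_0·R_L) = √(50 × 42.8) = √2140
λ = 0.92·c/f = 0.51 m, so l = λ/4 = 0.128 m

Z_qwt ≈ 46.3 Ω; length ≈ 12.8 cm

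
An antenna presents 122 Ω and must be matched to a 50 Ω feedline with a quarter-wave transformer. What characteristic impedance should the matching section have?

Z_qwt ≈ 78.1 Ω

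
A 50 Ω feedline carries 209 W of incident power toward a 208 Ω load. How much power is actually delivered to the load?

Γ = (208 − 50)/(208 + 50) = 0.612
|Γ|² = 0.375
P_refl = |Γ|²·P_inc = 78.4 W, P_del = (1 − |Γ|²)·P_inc = 131 W

P_delivered ≈ 131 W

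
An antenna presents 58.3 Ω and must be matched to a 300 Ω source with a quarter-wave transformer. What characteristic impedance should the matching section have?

Z_qwt ≈ 132 Ω

Z_qwt = √(Z_0·R_L) = √(300 × 58.3) = √17490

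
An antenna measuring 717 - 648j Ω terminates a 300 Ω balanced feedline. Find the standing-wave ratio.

VSWR ≈ 4.54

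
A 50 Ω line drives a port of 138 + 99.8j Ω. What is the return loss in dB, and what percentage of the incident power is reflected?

Γ = (88 + j99.8)/(188 + j99.8), |Γ| = 0.625
RL = −20·log₁₀(0.625) = 4.08 dB
P_refl/P_inc = |Γ|² = 0.391

RL ≈ 4.08 dB; 39.1% of incident power reflected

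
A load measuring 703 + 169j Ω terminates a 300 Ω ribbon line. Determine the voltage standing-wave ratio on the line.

Γ = (Z_L − Z_0)/(Z_L + Z_0) = (403 + j169)/(1003 + j169)
|Γ| = 437/1020 = 0.43
VSWR = (1 + |Γ|)/(1 − |Γ|) = 1.43/0.57

VSWR ≈ 2.51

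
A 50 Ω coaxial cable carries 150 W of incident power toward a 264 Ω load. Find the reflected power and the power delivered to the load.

Γ = (264 − 50)/(264 + 50) = 0.682
|Γ|² = 0.464
P_refl = |Γ|²·P_inc = 69.7 W, P_del = (1 − |Γ|²)·P_inc = 80.3 W

P_reflected ≈ 69.7 W; P_delivered ≈ 80.3 W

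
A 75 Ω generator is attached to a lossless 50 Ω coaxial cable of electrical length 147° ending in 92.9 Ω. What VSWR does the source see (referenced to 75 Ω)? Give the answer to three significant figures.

tan(βl) = -0.649
Z_in = Z_0·(Z_L + jZ_0·tanβl)/(Z_0 + jZ_L·tanβl) = 53.8 + j32.4 Ω
Γ_s = (Z_in − Z_s)/(Z_in + Z_s) = (-21.2 + j32.4)/(129 + j32.4), |Γ_s| = 0.292
VSWR = (1 + |Γ_s|)/(1 − |Γ_s|)

VSWR ≈ 1.82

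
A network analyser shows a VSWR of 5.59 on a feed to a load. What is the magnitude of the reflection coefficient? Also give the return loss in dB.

|Γ| = (S − 1)/(S + 1) = (5.59 − 1)/(5.59 + 1) = 4.59/6.59
RL = −20·log₁₀|Γ| = −20·log₁₀(0.697)

|Γ| ≈ 0.697; return loss ≈ 3.14 dB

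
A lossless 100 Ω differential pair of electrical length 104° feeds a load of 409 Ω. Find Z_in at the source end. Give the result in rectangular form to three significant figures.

tan(βl) = tan(104°) = -4.01
Z_in = Z_0·(Z_L + jZ_0·tanβl)/(Z_0 + jZ_L·tanβl)
     = 100·(409 − j401)/(100 − j1640)

Z_in ≈ 25.9 + j23.4 Ω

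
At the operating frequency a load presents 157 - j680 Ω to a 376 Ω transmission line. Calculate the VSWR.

Γ = (Z_L − Z_0)/(Z_L + Z_0) = (-219 − j680)/(533 − j680)
|Γ| = 714/864 = 0.827
VSWR = (1 + |Γ|)/(1 − |Γ|) = 1.83/0.173

VSWR ≈ 10.6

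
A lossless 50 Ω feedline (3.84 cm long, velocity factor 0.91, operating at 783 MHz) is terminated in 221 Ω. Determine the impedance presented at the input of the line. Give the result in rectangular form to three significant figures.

Z_in ≈ 25.9 − j53.3 Ω

λ = v/f = 0.91·c / 783 MHz = 0.349 m
βl = 2π·l/λ = 2π × 0.11 = 39.6°
tan(βl) = tan(39.6°) = 0.829
Z_in = Z_0·(Z_L + jZ_0·tanβl)/(Z_0 + jZ_L·tanβl)
     = 50·(221 + j41.4)/(50 + j183)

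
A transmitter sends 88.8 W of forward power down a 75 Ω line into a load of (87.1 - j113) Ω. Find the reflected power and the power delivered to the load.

|Γ| = |(12.1 − j113)/(162.1 − j113)| = 0.575
|Γ|² = 0.331
P_refl = |Γ|²·P_inc = 29.4 W, P_del = (1 − |Γ|²)·P_inc = 59.4 W

P_reflected ≈ 29.4 W; P_delivered ≈ 59.4 W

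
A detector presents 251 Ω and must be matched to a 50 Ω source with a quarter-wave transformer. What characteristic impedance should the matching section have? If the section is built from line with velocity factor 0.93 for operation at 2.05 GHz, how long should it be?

Z_qwt = √(Z_0·R_L) = √(50 × 251) = √12550
λ = 0.93·c/f = 0.136 m, so l = λ/4 = 0.034 m

Z_qwt ≈ 112 Ω; length ≈ 3.4 cm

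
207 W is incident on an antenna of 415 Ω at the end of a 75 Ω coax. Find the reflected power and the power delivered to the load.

Γ = (415 − 75)/(415 + 75) = 0.694
|Γ|² = 0.481
P_refl = |Γ|²·P_inc = 99.7 W, P_del = (1 − |Γ|²)·P_inc = 107 W

P_reflected ≈ 99.7 W; P_delivered ≈ 107 W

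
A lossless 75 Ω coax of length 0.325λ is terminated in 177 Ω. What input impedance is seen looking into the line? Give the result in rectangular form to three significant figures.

Z_in ≈ 38.2 + j30 Ω

βl = 2π × 0.325 = 117°
tan(βl) = tan(117°) = -1.96
Z_in = Z_0·(Z_L + jZ_0·tanβl)/(Z_0 + jZ_L·tanβl)
     = 75·(177 − j147)/(75 − j347)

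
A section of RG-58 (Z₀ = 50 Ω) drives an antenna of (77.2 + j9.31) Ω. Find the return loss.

Γ = (27.2 + j9.31)/(127.2 + j9.31), |Γ| = 0.225
RL = −20·log₁₀|Γ| = −20·log₁₀(0.225)

RL ≈ 12.9 dB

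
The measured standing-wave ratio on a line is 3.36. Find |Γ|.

|Γ| = (S − 1)/(S + 1) = (3.36 − 1)/(3.36 + 1) = 2.36/4.36

|Γ| ≈ 0.541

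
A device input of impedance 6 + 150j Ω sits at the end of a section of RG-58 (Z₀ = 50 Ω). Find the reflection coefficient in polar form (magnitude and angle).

Γ ≈ 0.976 ∠ 36.8°

Γ = (Z_L − Z_0)/(Z_L + Z_0) = (-44 + j150)/(56 + j150)
|Γ| = 156/160 = 0.976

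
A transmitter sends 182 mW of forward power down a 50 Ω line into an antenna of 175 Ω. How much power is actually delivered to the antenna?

Γ = (175 − 50)/(175 + 50) = 0.556
|Γ|² = 0.309
P_refl = |Γ|²·P_inc = 56.2 mW, P_del = (1 − |Γ|²)·P_inc = 126 mW

P_delivered ≈ 126 mW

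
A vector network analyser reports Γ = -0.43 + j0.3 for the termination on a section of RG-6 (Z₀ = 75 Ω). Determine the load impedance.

Z_L = Z_0·(1 + Γ)/(1 − Γ) = 75·(0.57 + j0.3)/(1.43 − j0.3)

Z_L ≈ 25.5 + j21.1 Ω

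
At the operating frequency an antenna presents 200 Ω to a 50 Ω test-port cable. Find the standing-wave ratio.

VSWR ≈ 4

For a purely resistive load, VSWR = R_L/Z_0 or Z_0/R_L (whichever > 1) = 200/50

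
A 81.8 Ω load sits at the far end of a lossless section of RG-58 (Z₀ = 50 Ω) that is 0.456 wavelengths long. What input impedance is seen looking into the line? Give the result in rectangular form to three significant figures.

βl = 2π × 0.456 = 164°
tan(βl) = tan(164°) = -0.284
Z_in = Z_0·(Z_L + jZ_0·tanβl)/(Z_0 + jZ_L·tanβl)
     = 50·(81.8 − j14.2)/(50 − j23.2)

Z_in ≈ 72.7 + j19.6 Ω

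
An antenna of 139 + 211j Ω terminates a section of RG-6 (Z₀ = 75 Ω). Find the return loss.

RL ≈ 2.69 dB

Γ = (64 + j211)/(214 + j211), |Γ| = 0.734
RL = −20·log₁₀|Γ| = −20·log₁₀(0.734)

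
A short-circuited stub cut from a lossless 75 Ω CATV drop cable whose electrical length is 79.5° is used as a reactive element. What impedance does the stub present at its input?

Z_in ≈ +j405 Ω

tan(βl) = 5.4
For a short-circuited stub, Z_in = jZ_0·tan(βl)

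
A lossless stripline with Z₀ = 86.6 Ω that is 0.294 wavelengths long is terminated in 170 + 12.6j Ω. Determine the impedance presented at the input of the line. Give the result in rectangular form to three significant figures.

βl = 2π × 0.294 = 106°
tan(βl) = tan(106°) = -3.52
Z_in = Z_0·(Z_L + jZ_0·tanβl)/(Z_0 + jZ_L·tanβl)
     = 86.6·(170 − j293)/(131 − j599)

Z_in ≈ 45.5 + j14.6 Ω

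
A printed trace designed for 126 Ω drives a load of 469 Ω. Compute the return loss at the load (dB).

Γ = (469 − 126)/(469 + 126) = 0.576
RL = −20·log₁₀|Γ| = −20·log₁₀(0.576)

RL ≈ 4.78 dB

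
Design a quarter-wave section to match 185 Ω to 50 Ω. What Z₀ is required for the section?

Z_qwt = √(Z_0·R_L) = √(50 × 185) = √9250

Z_qwt ≈ 96.2 Ω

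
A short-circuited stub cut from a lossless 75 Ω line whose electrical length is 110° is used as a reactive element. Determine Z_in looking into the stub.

Z_in ≈ −j206 Ω

tan(βl) = -2.75
For a short-circuited stub, Z_in = jZ_0·tan(βl)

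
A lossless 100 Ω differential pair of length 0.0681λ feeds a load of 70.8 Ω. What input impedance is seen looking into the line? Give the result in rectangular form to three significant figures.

Z_in ≈ 77.5 + j20.6 Ω

βl = 2π × 0.0681 = 24.5°
tan(βl) = tan(24.5°) = 0.456
Z_in = Z_0·(Z_L + jZ_0·tanβl)/(Z_0 + jZ_L·tanβl)
     = 100·(70.8 + j45.6)/(100 + j32.3)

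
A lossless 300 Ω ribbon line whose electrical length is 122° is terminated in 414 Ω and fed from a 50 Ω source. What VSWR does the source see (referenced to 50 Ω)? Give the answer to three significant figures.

VSWR ≈ 5.47

tan(βl) = -1.6
Z_in = Z_0·(Z_L + jZ_0·tanβl)/(Z_0 + jZ_L·tanβl) = 251 + j73.9 Ω
Γ_s = (Z_in − Z_s)/(Z_in + Z_s) = (201 + j73.9)/(301 + j73.9), |Γ_s| = 0.691
VSWR = (1 + |Γ_s|)/(1 − |Γ_s|)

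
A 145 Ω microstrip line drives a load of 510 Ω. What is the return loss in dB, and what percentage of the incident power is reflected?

RL ≈ 5.08 dB; 31.1% of incident power reflected

Γ = (510 − 145)/(510 + 145) = 0.557
RL = −20·log₁₀(0.557) = 5.08 dB
P_refl/P_inc = |Γ|² = 0.311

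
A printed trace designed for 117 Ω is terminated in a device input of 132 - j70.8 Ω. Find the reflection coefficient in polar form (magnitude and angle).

Γ ≈ 0.28 ∠ -62.2°

Γ = (Z_L − Z_0)/(Z_L + Z_0) = (15 − j70.8)/(249 − j70.8)
|Γ| = 72.4/259 = 0.28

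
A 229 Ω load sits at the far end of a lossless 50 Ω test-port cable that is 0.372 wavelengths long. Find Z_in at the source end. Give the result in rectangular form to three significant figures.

βl = 2π × 0.372 = 134°
tan(βl) = tan(134°) = -1.04
Z_in = Z_0·(Z_L + jZ_0·tanβl)/(Z_0 + jZ_L·tanβl)
     = 50·(229 − j51.9)/(50 − j238)

Z_in ≈ 20.2 + j43.9 Ω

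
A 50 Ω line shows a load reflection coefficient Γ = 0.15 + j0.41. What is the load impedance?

Z_L ≈ 45.4 + j46 Ω

Z_L = Z_0·(1 + Γ)/(1 − Γ) = 50·(1.15 + j0.41)/(0.85 − j0.41)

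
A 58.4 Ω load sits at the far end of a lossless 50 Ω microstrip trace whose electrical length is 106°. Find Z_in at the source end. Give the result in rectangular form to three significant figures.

Z_in ≈ 43.7 + j3.61 Ω

tan(βl) = tan(106°) = -3.49
Z_in = Z_0·(Z_L + jZ_0·tanβl)/(Z_0 + jZ_L·tanβl)
     = 50·(58.4 − j174)/(50 − j204)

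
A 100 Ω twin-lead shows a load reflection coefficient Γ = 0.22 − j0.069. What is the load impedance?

Z_L ≈ 154 − j22.5 Ω

Z_L = Z_0·(1 + Γ)/(1 − Γ) = 100·(1.22 − j0.069)/(0.78 + j0.069)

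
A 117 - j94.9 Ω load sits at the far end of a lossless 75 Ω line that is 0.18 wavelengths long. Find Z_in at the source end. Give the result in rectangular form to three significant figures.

βl = 2π × 0.18 = 64.8°
tan(βl) = tan(64.8°) = 2.13
Z_in = Z_0·(Z_L + jZ_0·tanβl)/(Z_0 + jZ_L·tanβl)
     = 75·(117 + j64.5)/(277 + j249)

Z_in ≈ 26.2 − j6.1 Ω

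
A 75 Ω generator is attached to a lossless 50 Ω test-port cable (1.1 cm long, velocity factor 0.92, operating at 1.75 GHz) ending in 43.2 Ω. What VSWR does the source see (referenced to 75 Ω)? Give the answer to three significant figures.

VSWR ≈ 1.67

λ = v/f = 0.92·c / 1.75 GHz = 0.158 m
βl = 2π·l/λ = 2π × 0.0697 = 25.1°
tan(βl) = 0.469
Z_in = Z_0·(Z_L + jZ_0·tanβl)/(Z_0 + jZ_L·tanβl) = 45.3 + j5.1 Ω
Γ_s = (Z_in − Z_s)/(Z_in + Z_s) = (-29.7 + j5.1)/(120 + j5.1), |Γ_s| = 0.251
VSWR = (1 + |Γ_s|)/(1 − |Γ_s|)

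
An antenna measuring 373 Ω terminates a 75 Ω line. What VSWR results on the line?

VSWR ≈ 4.97

Γ = (373 − 75)/(373 + 75) = 0.665
VSWR = (1 + 0.665)/(1 − 0.665)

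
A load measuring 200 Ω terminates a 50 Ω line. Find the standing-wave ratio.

VSWR ≈ 4

Γ = (200 − 50)/(200 + 50) = 0.6
VSWR = (1 + 0.6)/(1 − 0.6)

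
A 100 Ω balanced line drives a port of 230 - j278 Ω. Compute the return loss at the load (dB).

RL ≈ 2.96 dB

Γ = (130 − j278)/(330 − j278), |Γ| = 0.711
RL = −20·log₁₀|Γ| = −20·log₁₀(0.711)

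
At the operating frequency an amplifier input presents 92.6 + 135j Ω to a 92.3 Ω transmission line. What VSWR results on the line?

VSWR ≈ 3.87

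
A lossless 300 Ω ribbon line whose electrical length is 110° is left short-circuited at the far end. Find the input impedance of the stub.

tan(βl) = -2.75
For a short-circuited stub, Z_in = jZ_0·tan(βl)

Z_in ≈ −j824 Ω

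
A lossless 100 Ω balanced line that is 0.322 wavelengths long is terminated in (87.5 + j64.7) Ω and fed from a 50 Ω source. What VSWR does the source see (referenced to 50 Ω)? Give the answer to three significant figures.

βl = 2π × 0.322 = 116°
tan(βl) = -2.06
Z_in = Z_0·(Z_L + jZ_0·tanβl)/(Z_0 + jZ_L·tanβl) = 52.8 − j19.7 Ω
Γ_s = (Z_in − Z_s)/(Z_in + Z_s) = (2.78 − j19.7)/(103 − j19.7), |Γ_s| = 0.191
VSWR = (1 + |Γ_s|)/(1 − |Γ_s|)

VSWR ≈ 1.47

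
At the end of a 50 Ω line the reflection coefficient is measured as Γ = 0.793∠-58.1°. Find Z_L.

Z_L ≈ 23.5 − j85.1 Ω

Z_L = Z_0·(1 + Γ)/(1 − Γ) = 50·(1.42 − j0.673)/(0.581 + j0.673)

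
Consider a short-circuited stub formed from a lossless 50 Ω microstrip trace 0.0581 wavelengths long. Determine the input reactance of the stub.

βl = 2π × 0.0581 = 20.9°
tan(βl) = 0.382
For a short-circuited stub, Z_in = jZ_0·tan(βl)

X_in ≈ 19.1 Ω (inductive)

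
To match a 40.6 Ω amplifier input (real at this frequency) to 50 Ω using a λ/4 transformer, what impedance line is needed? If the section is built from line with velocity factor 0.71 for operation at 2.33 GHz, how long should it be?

Z_qwt ≈ 45.1 Ω; length ≈ 2.29 cm

Z_qwt = √(Z_0·R_L) = √(50 × 40.6) = √2030
λ = 0.71·c/f = 0.0914 m, so l = λ/4 = 0.0229 m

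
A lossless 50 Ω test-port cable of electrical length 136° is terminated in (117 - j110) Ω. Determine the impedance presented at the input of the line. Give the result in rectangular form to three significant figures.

tan(βl) = tan(136°) = -0.966
Z_in = Z_0·(Z_L + jZ_0·tanβl)/(Z_0 + jZ_L·tanβl)
     = 50·(117 − j158)/(-56.2 − j113)

Z_in ≈ 35.5 + j69.4 Ω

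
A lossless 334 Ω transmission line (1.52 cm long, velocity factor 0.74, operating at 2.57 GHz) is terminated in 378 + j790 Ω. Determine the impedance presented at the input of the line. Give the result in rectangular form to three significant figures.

Z_in ≈ 99.6 − j332 Ω

λ = v/f = 0.74·c / 2.57 GHz = 0.0864 m
βl = 2π·l/λ = 2π × 0.176 = 63.3°
tan(βl) = tan(63.3°) = 1.99
Z_in = Z_0·(Z_L + jZ_0·tanβl)/(Z_0 + jZ_L·tanβl)
     = 334·(378 + j1460)/(-1240 + j753)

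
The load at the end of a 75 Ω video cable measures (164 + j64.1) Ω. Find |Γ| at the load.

|Γ| ≈ 0.443

Γ = (Z_L − Z_0)/(Z_L + Z_0) = (89 + j64.1)/(239 + j64.1)
|Γ| = 110/247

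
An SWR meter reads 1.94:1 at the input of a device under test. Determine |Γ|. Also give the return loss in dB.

|Γ| ≈ 0.32; return loss ≈ 9.9 dB

|Γ| = (S − 1)/(S + 1) = (1.94 − 1)/(1.94 + 1) = 0.94/2.94
RL = −20·log₁₀|Γ| = −20·log₁₀(0.32)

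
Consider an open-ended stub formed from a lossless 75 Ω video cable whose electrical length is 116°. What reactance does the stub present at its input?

tan(βl) = -2.05
For an open-ended stub, Z_in = −jZ_0·cot(βl) = −jZ_0/tan(βl)

X_in ≈ 36.6 Ω (inductive)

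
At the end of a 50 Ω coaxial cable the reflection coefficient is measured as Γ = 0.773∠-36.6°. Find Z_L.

Z_L ≈ 56.5 − j129 Ω

Z_L = Z_0·(1 + Γ)/(1 − Γ) = 50·(1.62 − j0.461)/(0.379 + j0.461)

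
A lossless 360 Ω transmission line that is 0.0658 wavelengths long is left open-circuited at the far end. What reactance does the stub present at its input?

X_in ≈ -821 Ω (capacitive)

βl = 2π × 0.0658 = 23.7°
tan(βl) = 0.439
For an open-circuited stub, Z_in = −jZ_0·cot(βl) = −jZ_0/tan(βl)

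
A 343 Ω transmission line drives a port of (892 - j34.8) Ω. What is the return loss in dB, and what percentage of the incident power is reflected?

Γ = (549 − j34.8)/(1235 − j34.8), |Γ| = 0.445
RL = −20·log₁₀(0.445) = 7.03 dB
P_refl/P_inc = |Γ|² = 0.198

RL ≈ 7.03 dB; 19.8% of incident power reflected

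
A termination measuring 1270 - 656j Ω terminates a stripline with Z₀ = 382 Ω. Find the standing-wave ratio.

VSWR ≈ 4.28

Γ = (Z_L − Z_0)/(Z_L + Z_0) = (888 − j656)/(1652 − j656)
|Γ| = 1100/1780 = 0.621
VSWR = (1 + |Γ|)/(1 − |Γ|) = 1.62/0.379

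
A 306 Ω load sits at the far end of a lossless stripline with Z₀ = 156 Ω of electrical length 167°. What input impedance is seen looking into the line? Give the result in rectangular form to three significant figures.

Z_in ≈ 267 + j85.1 Ω

tan(βl) = tan(167°) = -0.231
Z_in = Z_0·(Z_L + jZ_0·tanβl)/(Z_0 + jZ_L·tanβl)
     = 156·(306 − j36)/(156 − j70.6)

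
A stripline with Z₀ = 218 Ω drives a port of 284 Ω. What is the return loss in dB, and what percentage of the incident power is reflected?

RL ≈ 17.6 dB; 1.73% of incident power reflected

Γ = (284 − 218)/(284 + 218) = 0.131
RL = −20·log₁₀(0.131) = 17.6 dB
P_refl/P_inc = |Γ|² = 0.0173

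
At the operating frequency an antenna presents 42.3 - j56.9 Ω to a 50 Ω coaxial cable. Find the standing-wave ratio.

Γ = (Z_L − Z_0)/(Z_L + Z_0) = (-7.7 − j56.9)/(92.3 − j56.9)
|Γ| = 57.4/108 = 0.53
VSWR = (1 + |Γ|)/(1 − |Γ|) = 1.53/0.47

VSWR ≈ 3.25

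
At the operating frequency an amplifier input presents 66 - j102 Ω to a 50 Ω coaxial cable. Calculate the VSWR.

VSWR ≈ 5.03

Γ = (Z_L − Z_0)/(Z_L + Z_0) = (16 − j102)/(116 − j102)
|Γ| = 103/154 = 0.668
VSWR = (1 + |Γ|)/(1 − |Γ|) = 1.67/0.332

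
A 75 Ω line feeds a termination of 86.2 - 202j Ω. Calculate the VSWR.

Γ = (Z_L − Z_0)/(Z_L + Z_0) = (11.2 − j202)/(161.2 − j202)
|Γ| = 202/258 = 0.783
VSWR = (1 + |Γ|)/(1 − |Γ|) = 1.78/0.217

VSWR ≈ 8.21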